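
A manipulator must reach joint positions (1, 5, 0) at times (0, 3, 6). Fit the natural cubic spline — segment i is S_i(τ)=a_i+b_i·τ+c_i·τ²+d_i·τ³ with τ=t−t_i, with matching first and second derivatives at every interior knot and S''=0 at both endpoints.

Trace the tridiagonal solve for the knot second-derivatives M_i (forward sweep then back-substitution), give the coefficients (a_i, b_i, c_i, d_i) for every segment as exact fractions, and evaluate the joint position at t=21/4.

  seg 0: a=1 b=25/12 c=0 d=-1/12
  seg 1: a=5 b=-1/6 c=-3/4 d=1/12
S(21/4) = 455/256

Δ: Δ0=4/3, Δ1=-5/3
row 1: diag=12, rhs=-18; c'=1/4, d'=-3/2
back: M1=-3/2
M: M0=0, M1=-3/2, M2=0
seg 0: a=1, c=M0/2=0, d=(M1−M0)/(6·3)=-1/12, b=Δ0−h0·(2M0+M1)/6=25/12
seg 1: a=5, c=M1/2=-3/4, d=(M2−M1)/(6·3)=1/12, b=Δ1−h1·(2M1+M2)/6=-1/6
t_q=21/4 → seg 1, τ=9/4; S=5+-1/6·τ+-3/4·τ²+1/12·τ³=455/256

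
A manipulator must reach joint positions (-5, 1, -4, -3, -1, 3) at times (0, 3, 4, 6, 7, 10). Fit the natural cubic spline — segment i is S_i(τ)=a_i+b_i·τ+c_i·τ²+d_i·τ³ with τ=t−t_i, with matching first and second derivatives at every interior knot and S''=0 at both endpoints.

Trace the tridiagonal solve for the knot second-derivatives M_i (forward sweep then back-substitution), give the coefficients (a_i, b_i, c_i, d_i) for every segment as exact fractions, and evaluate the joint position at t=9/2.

Δ: Δ0=2, Δ1=-5, Δ2=1/2, Δ3=2, Δ4=4/3
row 1: diag=8, rhs=-42; c'=1/8, d'=-21/4
row 2: denom=6−1·1/8=47/8; d'=(33−1·-21/4)/(47/8)=306/47
row 3: denom=6−2·16/47=250/47; d'=(9−2·306/47)/(250/47)=-189/250
row 4: denom=8−1·47/250=1953/250; d'=(-4−1·-189/250)/(1953/250)=-811/1953
back: M4=-811/1953
back: M3=-189/250−47/250·-811/1953=-1324/1953
back: M2=306/47−16/47·-1324/1953=13166/1953
back: M1=-21/4−1/8·13166/1953=-11899/1953
M: M0=0, M1=-11899/1953, M2=13166/1953, M3=-1324/1953, M4=-811/1953, M5=0
seg 0: a=-5, c=M0/2=0, d=(M1−M0)/(6·3)=-11899/35154, b=Δ0−h0·(2M0+M1)/6=19711/3906
seg 1: a=1, c=M1/2=-11899/3906, d=(M2−M1)/(6·1)=2785/1302, b=Δ1−h1·(2M1+M2)/6=-7993/1953
seg 2: a=-4, c=M2/2=6583/1953, d=(M3−M2)/(6·2)=-115/186, b=Δ2−h2·(2M2+M3)/6=-14719/3906
seg 3: a=-3, c=M3/2=-662/1953, d=(M4−M3)/(6·1)=19/434, b=Δ3−h3·(2M3+M4)/6=8965/3906
seg 4: a=-1, c=M4/2=-811/3906, d=(M5−M4)/(6·3)=811/35154, b=Δ4−h4·(2M4+M5)/6=3415/1953
t_q=9/2 → seg 2, τ=1/2; S=-4+-14719/3906·τ+6583/1953·τ²+-115/186·τ³=-53317/10416

  seg 0: a=-5 b=19711/3906 c=0 d=-11899/35154
  seg 1: a=1 b=-7993/1953 c=-11899/3906 d=2785/1302
  seg 2: a=-4 b=-14719/3906 c=6583/1953 d=-115/186
  seg 3: a=-3 b=8965/3906 c=-662/1953 d=19/434
  seg 4: a=-1 b=3415/1953 c=-811/3906 d=811/35154
S(9/2) = -53317/10416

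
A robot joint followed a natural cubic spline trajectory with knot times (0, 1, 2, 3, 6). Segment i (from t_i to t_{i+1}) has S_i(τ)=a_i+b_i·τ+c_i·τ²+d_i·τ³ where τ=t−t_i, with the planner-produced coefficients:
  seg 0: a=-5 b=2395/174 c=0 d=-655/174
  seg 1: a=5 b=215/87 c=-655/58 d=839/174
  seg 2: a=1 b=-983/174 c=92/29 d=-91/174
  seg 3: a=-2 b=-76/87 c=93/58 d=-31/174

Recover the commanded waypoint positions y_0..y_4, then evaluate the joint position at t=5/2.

y_0 = S_0(0) = a_0 = -5
y_1 = S_1(0) = a_1 = 5
y_2 = S_2(0) = a_2 = 1
y_3 = S_3(0) = a_3 = -2
y_4 = S_3(3) = 5
t_q=5/2 is in segment 2 (τ=1/2); S_2(τ)=-509/464

y_0=-5 y_1=5 y_2=1 y_3=-2 y_4=5
S(5/2) = -509/464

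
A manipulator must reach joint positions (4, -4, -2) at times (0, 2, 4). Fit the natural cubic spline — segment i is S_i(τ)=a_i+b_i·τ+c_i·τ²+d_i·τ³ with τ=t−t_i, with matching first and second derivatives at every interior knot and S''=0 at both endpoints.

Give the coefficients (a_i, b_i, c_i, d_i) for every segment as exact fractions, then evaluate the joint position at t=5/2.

  seg 0: a=4 b=-21/4 c=0 d=5/16
  seg 1: a=-4 b=-3/2 c=15/8 d=-5/16
S(5/2) = -553/128

Δ: Δ0=-4, Δ1=1
row 1: diag=8, rhs=30; c'=1/4, d'=15/4
back: M1=15/4
M: M0=0, M1=15/4, M2=0
seg 0: a=4, c=M0/2=0, d=(M1−M0)/(6·2)=5/16, b=Δ0−h0·(2M0+M1)/6=-21/4
seg 1: a=-4, c=M1/2=15/8, d=(M2−M1)/(6·2)=-5/16, b=Δ1−h1·(2M1+M2)/6=-3/2
t_q=5/2 → seg 1, τ=1/2; S=-4+-3/2·τ+15/8·τ²+-5/16·τ³=-553/128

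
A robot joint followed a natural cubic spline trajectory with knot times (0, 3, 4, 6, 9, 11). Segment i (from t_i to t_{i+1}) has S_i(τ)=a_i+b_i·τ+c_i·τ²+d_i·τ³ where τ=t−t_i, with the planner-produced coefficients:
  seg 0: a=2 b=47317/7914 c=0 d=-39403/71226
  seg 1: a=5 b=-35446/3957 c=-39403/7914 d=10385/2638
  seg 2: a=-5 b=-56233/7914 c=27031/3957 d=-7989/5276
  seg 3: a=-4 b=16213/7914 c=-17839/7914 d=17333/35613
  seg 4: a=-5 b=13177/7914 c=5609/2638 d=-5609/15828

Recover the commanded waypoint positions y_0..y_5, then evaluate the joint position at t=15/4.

y_0=2 y_1=5 y_2=-5 y_3=-4 y_4=-5 y_5=4
S(15/4) = -482553/168832

y_0 = S_0(0) = a_0 = 2
y_1 = S_1(0) = a_1 = 5
y_2 = S_2(0) = a_2 = -5
y_3 = S_3(0) = a_3 = -4
y_4 = S_4(0) = a_4 = -5
y_5 = S_4(2) = 4
t_q=15/4 is in segment 1 (τ=3/4); S_1(τ)=-482553/168832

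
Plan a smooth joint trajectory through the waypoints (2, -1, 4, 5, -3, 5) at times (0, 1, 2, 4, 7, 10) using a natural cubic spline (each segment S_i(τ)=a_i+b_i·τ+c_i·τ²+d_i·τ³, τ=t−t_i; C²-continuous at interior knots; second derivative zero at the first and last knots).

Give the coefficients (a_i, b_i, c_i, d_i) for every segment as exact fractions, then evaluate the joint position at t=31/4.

Δ: Δ0=-3, Δ1=5, Δ2=1/2, Δ3=-8/3, Δ4=8/3
row 1: diag=4, rhs=48; c'=1/4, d'=12
row 2: denom=6−1·1/4=23/4; d'=(-27−1·12)/(23/4)=-156/23
row 3: denom=10−2·8/23=214/23; d'=(-19−2·-156/23)/(214/23)=-125/214
row 4: denom=12−3·69/214=2361/214; d'=(32−3·-125/214)/(2361/214)=7223/2361
back: M4=7223/2361
back: M3=-125/214−69/214·7223/2361=-1236/787
back: M2=-156/23−8/23·-1236/787=-4908/787
back: M1=12−1/4·-4908/787=10671/787
M: M0=0, M1=10671/787, M2=-4908/787, M3=-1236/787, M4=7223/2361, M5=0
seg 0: a=2, c=M0/2=0, d=(M1−M0)/(6·1)=3557/1574, b=Δ0−h0·(2M0+M1)/6=-8279/1574
seg 1: a=-1, c=M1/2=10671/1574, d=(M2−M1)/(6·1)=-5193/1574, b=Δ1−h1·(2M1+M2)/6=1196/787
seg 2: a=4, c=M2/2=-2454/787, d=(M3−M2)/(6·2)=306/787, b=Δ2−h2·(2M2+M3)/6=8155/1574
seg 3: a=5, c=M3/2=-618/787, d=(M4−M3)/(6·3)=10931/42498, b=Δ3−h3·(2M3+M4)/6=-4133/1574
seg 4: a=-3, c=M4/2=7223/4722, d=(M5−M4)/(6·3)=-7223/42498, b=Δ4−h4·(2M4+M5)/6=-309/787
t_q=31/4 → seg 4, τ=3/4; S=-3+-309/787·τ+7223/4722·τ²+-7223/42498·τ³=-252419/100736

  seg 0: a=2 b=-8279/1574 c=0 d=3557/1574
  seg 1: a=-1 b=1196/787 c=10671/1574 d=-5193/1574
  seg 2: a=4 b=8155/1574 c=-2454/787 d=306/787
  seg 3: a=5 b=-4133/1574 c=-618/787 d=10931/42498
  seg 4: a=-3 b=-309/787 c=7223/4722 d=-7223/42498
S(31/4) = -252419/100736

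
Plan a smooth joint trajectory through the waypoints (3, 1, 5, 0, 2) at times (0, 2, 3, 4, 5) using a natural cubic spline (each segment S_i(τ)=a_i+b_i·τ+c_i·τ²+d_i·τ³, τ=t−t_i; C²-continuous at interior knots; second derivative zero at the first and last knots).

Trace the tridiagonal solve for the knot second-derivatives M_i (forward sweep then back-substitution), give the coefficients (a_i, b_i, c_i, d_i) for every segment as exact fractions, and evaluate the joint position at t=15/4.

Δ: Δ0=-1, Δ1=4, Δ2=-5, Δ3=2
row 1: diag=6, rhs=30; c'=1/6, d'=5
row 2: denom=4−1·1/6=23/6; d'=(-54−1·5)/(23/6)=-354/23
row 3: denom=4−1·6/23=86/23; d'=(42−1·-354/23)/(86/23)=660/43
back: M3=660/43
back: M2=-354/23−6/23·660/43=-834/43
back: M1=5−1/6·-834/43=354/43
M: M0=0, M1=354/43, M2=-834/43, M3=660/43, M4=0
seg 0: a=3, c=M0/2=0, d=(M1−M0)/(6·2)=59/86, b=Δ0−h0·(2M0+M1)/6=-161/43
seg 1: a=1, c=M1/2=177/43, d=(M2−M1)/(6·1)=-198/43, b=Δ1−h1·(2M1+M2)/6=193/43
seg 2: a=5, c=M2/2=-417/43, d=(M3−M2)/(6·1)=249/43, b=Δ2−h2·(2M2+M3)/6=-47/43
seg 3: a=0, c=M3/2=330/43, d=(M4−M3)/(6·1)=-110/43, b=Δ3−h3·(2M3+M4)/6=-134/43
t_q=15/4 → seg 2, τ=3/4; S=5+-47/43·τ+-417/43·τ²+249/43·τ³=3215/2752

  seg 0: a=3 b=-161/43 c=0 d=59/86
  seg 1: a=1 b=193/43 c=177/43 d=-198/43
  seg 2: a=5 b=-47/43 c=-417/43 d=249/43
  seg 3: a=0 b=-134/43 c=330/43 d=-110/43
S(15/4) = 3215/2752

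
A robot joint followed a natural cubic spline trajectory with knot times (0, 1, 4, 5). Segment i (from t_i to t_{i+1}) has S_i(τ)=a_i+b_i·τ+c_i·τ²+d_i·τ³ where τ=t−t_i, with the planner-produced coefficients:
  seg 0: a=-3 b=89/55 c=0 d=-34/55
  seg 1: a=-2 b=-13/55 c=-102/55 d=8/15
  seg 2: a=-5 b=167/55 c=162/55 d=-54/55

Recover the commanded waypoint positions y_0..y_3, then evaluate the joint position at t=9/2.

y_0 = S_0(0) = a_0 = -3
y_1 = S_1(0) = a_1 = -2
y_2 = S_2(0) = a_2 = -5
y_3 = S_2(1) = 0
t_q=9/2 is in segment 2 (τ=1/2); S_2(τ)=-631/220

y_0=-3 y_1=-2 y_2=-5 y_3=0
S(9/2) = -631/220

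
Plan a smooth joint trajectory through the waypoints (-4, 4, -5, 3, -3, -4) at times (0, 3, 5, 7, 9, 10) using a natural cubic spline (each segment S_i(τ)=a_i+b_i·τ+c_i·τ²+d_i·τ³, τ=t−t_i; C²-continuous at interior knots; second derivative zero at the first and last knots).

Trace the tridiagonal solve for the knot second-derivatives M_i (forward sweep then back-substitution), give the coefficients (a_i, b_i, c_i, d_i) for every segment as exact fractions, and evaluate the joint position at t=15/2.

  seg 0: a=-4 b=6797/1164 c=0 d=-1231/3492
  seg 1: a=4 b=-2141/582 c=-1231/388 d=3215/2328
  seg 2: a=-5 b=59/291 c=496/97 d=-1871/1164
  seg 3: a=3 b=398/291 c=-879/194 d=683/582
  seg 4: a=-3 b=-778/291 c=487/194 d=-487/582
S(15/2) = 4187/1552

Δ: Δ0=8/3, Δ1=-9/2, Δ2=4, Δ3=-3, Δ4=-1
row 1: diag=10, rhs=-43; c'=1/5, d'=-43/10
row 2: denom=8−2·1/5=38/5; d'=(51−2·-43/10)/(38/5)=149/19
row 3: denom=8−2·5/19=142/19; d'=(-42−2·149/19)/(142/19)=-548/71
row 4: denom=6−2·19/71=388/71; d'=(12−2·-548/71)/(388/71)=487/97
back: M4=487/97
back: M3=-548/71−19/71·487/97=-879/97
back: M2=149/19−5/19·-879/97=992/97
back: M1=-43/10−1/5·992/97=-1231/194
M: M0=0, M1=-1231/194, M2=992/97, M3=-879/97, M4=487/97, M5=0
seg 0: a=-4, c=M0/2=0, d=(M1−M0)/(6·3)=-1231/3492, b=Δ0−h0·(2M0+M1)/6=6797/1164
seg 1: a=4, c=M1/2=-1231/388, d=(M2−M1)/(6·2)=3215/2328, b=Δ1−h1·(2M1+M2)/6=-2141/582
seg 2: a=-5, c=M2/2=496/97, d=(M3−M2)/(6·2)=-1871/1164, b=Δ2−h2·(2M2+M3)/6=59/291
seg 3: a=3, c=M3/2=-879/194, d=(M4−M3)/(6·2)=683/582, b=Δ3−h3·(2M3+M4)/6=398/291
seg 4: a=-3, c=M4/2=487/194, d=(M5−M4)/(6·1)=-487/582, b=Δ4−h4·(2M4+M5)/6=-778/291
t_q=15/2 → seg 3, τ=1/2; S=3+398/291·τ+-879/194·τ²+683/582·τ³=4187/1552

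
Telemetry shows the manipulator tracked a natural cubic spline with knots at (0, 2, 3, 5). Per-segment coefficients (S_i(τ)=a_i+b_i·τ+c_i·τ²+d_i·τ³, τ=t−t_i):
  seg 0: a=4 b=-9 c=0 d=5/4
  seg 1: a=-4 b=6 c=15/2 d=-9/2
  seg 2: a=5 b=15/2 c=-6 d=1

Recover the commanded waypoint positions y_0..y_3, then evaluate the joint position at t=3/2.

y_0=4 y_1=-4 y_2=5 y_3=4
S(3/2) = -169/32

y_0 = S_0(0) = a_0 = 4
y_1 = S_1(0) = a_1 = -4
y_2 = S_2(0) = a_2 = 5
y_3 = S_2(2) = 4
t_q=3/2 is in segment 0 (τ=3/2); S_0(τ)=-169/32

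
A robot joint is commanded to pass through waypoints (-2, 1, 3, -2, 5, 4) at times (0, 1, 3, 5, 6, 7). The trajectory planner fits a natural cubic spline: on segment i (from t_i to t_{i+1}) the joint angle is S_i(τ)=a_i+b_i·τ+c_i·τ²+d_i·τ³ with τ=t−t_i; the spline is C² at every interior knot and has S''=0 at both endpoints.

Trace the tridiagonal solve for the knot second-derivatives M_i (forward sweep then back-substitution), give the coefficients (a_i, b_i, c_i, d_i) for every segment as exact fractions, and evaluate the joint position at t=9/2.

Δ: Δ0=3, Δ1=1, Δ2=-5/2, Δ3=7, Δ4=-1
row 1: diag=6, rhs=-12; c'=1/3, d'=-2
row 2: denom=8−2·1/3=22/3; d'=(-21−2·-2)/(22/3)=-51/22
row 3: denom=6−2·3/11=60/11; d'=(57−2·-51/22)/(60/11)=113/10
row 4: denom=4−1·11/60=229/60; d'=(-48−1·113/10)/(229/60)=-3558/229
back: M4=-3558/229
back: M3=113/10−11/60·-3558/229=3240/229
back: M2=-51/22−3/11·3240/229=-2829/458
back: M1=-2−1/3·-2829/458=27/458
M: M0=0, M1=27/458, M2=-2829/458, M3=3240/229, M4=-3558/229, M5=0
seg 0: a=-2, c=M0/2=0, d=(M1−M0)/(6·1)=9/916, b=Δ0−h0·(2M0+M1)/6=2739/916
seg 1: a=1, c=M1/2=27/916, d=(M2−M1)/(6·2)=-119/229, b=Δ1−h1·(2M1+M2)/6=1383/458
seg 2: a=3, c=M2/2=-2829/916, d=(M3−M2)/(6·2)=3103/1832, b=Δ2−h2·(2M2+M3)/6=-1419/458
seg 3: a=-2, c=M3/2=1620/229, d=(M4−M3)/(6·1)=-1133/229, b=Δ3−h3·(2M3+M4)/6=1116/229
seg 4: a=5, c=M4/2=-1779/229, d=(M5−M4)/(6·1)=593/229, b=Δ4−h4·(2M4+M5)/6=957/229
t_q=9/2 → seg 2, τ=3/2; S=3+-1419/458·τ+-2829/916·τ²+3103/1832·τ³=-42207/14656

  seg 0: a=-2 b=2739/916 c=0 d=9/916
  seg 1: a=1 b=1383/458 c=27/916 d=-119/229
  seg 2: a=3 b=-1419/458 c=-2829/916 d=3103/1832
  seg 3: a=-2 b=1116/229 c=1620/229 d=-1133/229
  seg 4: a=5 b=957/229 c=-1779/229 d=593/229
S(9/2) = -42207/14656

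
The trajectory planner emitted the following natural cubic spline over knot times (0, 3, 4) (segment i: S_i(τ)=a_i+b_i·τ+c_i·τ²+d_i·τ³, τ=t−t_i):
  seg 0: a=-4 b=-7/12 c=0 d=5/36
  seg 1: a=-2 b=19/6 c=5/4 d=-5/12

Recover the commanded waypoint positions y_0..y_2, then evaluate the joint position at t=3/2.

y_0 = S_0(0) = a_0 = -4
y_1 = S_1(0) = a_1 = -2
y_2 = S_1(1) = 2
t_q=3/2 is in segment 0 (τ=3/2); S_0(τ)=-141/32

y_0=-4 y_1=-2 y_2=2
S(3/2) = -141/32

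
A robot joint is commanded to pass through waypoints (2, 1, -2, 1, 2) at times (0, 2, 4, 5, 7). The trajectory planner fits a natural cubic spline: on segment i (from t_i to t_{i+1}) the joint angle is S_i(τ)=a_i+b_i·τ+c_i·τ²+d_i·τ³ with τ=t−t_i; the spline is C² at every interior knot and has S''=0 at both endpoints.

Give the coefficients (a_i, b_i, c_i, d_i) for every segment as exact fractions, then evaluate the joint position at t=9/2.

  seg 0: a=2 b=15/64 c=0 d=-47/256
  seg 1: a=1 b=-63/32 c=-141/128 d=171/256
  seg 2: a=-2 b=105/64 c=93/32 d=-99/64
  seg 3: a=1 b=45/16 c=-111/64 d=37/128
S(9/2) = -331/512

Δ: Δ0=-1/2, Δ1=-3/2, Δ2=3, Δ3=1/2
row 1: diag=8, rhs=-6; c'=1/4, d'=-3/4
row 2: denom=6−2·1/4=11/2; d'=(27−2·-3/4)/(11/2)=57/11
row 3: denom=6−1·2/11=64/11; d'=(-15−1·57/11)/(64/11)=-111/32
back: M3=-111/32
back: M2=57/11−2/11·-111/32=93/16
back: M1=-3/4−1/4·93/16=-141/64
M: M0=0, M1=-141/64, M2=93/16, M3=-111/32, M4=0
seg 0: a=2, c=M0/2=0, d=(M1−M0)/(6·2)=-47/256, b=Δ0−h0·(2M0+M1)/6=15/64
seg 1: a=1, c=M1/2=-141/128, d=(M2−M1)/(6·2)=171/256, b=Δ1−h1·(2M1+M2)/6=-63/32
seg 2: a=-2, c=M2/2=93/32, d=(M3−M2)/(6·1)=-99/64, b=Δ2−h2·(2M2+M3)/6=105/64
seg 3: a=1, c=M3/2=-111/64, d=(M4−M3)/(6·2)=37/128, b=Δ3−h3·(2M3+M4)/6=45/16
t_q=9/2 → seg 2, τ=1/2; S=-2+105/64·τ+93/32·τ²+-99/64·τ³=-331/512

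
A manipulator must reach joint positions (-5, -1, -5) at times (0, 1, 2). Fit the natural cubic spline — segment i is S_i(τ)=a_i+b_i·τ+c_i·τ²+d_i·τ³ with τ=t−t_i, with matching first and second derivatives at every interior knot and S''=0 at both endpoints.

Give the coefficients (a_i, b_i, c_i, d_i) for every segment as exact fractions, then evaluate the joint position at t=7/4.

  seg 0: a=-5 b=6 c=0 d=-2
  seg 1: a=-1 b=0 c=-6 d=2
S(7/4) = -113/32

Δ: Δ0=4, Δ1=-4
row 1: diag=4, rhs=-48; c'=1/4, d'=-12
back: M1=-12
M: M0=0, M1=-12, M2=0
seg 0: a=-5, c=M0/2=0, d=(M1−M0)/(6·1)=-2, b=Δ0−h0·(2M0+M1)/6=6
seg 1: a=-1, c=M1/2=-6, d=(M2−M1)/(6·1)=2, b=Δ1−h1·(2M1+M2)/6=0
t_q=7/4 → seg 1, τ=3/4; S=-1+0·τ+-6·τ²+2·τ³=-113/32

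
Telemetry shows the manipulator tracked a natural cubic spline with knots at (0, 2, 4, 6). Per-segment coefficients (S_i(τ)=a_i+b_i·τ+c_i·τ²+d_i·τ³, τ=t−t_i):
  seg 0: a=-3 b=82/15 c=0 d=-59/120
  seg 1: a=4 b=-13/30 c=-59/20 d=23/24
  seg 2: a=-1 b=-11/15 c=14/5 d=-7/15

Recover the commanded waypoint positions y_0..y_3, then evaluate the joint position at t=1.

y_0 = S_0(0) = a_0 = -3
y_1 = S_1(0) = a_1 = 4
y_2 = S_2(0) = a_2 = -1
y_3 = S_2(2) = 5
t_q=1 is in segment 0 (τ=1); S_0(τ)=79/40

y_0=-3 y_1=4 y_2=-1 y_3=5
S(1) = 79/40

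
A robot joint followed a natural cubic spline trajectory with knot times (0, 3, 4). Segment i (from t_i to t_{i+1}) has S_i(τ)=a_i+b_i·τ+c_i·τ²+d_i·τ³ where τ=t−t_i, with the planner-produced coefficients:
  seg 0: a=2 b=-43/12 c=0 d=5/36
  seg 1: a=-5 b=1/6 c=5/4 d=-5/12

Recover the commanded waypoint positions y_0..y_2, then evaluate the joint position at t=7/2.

y_0 = S_0(0) = a_0 = 2
y_1 = S_1(0) = a_1 = -5
y_2 = S_1(1) = -4
t_q=7/2 is in segment 1 (τ=1/2); S_1(τ)=-149/32

y_0=2 y_1=-5 y_2=-4
S(7/2) = -149/32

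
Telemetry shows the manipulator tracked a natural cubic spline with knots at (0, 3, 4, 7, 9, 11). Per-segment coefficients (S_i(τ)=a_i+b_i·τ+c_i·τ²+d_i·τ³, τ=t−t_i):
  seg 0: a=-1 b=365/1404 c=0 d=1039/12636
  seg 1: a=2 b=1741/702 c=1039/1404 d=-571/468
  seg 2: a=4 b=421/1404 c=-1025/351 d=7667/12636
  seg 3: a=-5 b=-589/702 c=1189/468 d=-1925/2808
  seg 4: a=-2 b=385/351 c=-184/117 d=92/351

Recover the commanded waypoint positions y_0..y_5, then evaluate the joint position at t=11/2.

y_0 = S_0(0) = a_0 = -1
y_1 = S_1(0) = a_1 = 2
y_2 = S_2(0) = a_2 = 4
y_3 = S_3(0) = a_3 = -5
y_4 = S_4(0) = a_4 = -2
y_5 = S_4(2) = -4
t_q=11/2 is in segment 2 (τ=3/2); S_2(τ)=-7/96

y_0=-1 y_1=2 y_2=4 y_3=-5 y_4=-2 y_5=-4
S(11/2) = -7/96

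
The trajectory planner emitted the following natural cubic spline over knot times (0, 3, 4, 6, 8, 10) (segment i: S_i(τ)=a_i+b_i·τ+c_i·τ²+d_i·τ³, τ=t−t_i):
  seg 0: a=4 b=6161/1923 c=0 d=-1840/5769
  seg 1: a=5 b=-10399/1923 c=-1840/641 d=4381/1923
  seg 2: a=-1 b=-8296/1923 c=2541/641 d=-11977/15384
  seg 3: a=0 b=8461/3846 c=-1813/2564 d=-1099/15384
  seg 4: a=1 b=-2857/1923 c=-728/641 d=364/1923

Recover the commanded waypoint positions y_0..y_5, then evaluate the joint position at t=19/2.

y_0 = S_0(0) = a_0 = 4
y_1 = S_1(0) = a_1 = 5
y_2 = S_2(0) = a_2 = -1
y_3 = S_3(0) = a_3 = 0
y_4 = S_4(0) = a_4 = 1
y_5 = S_4(2) = -5
t_q=19/2 is in segment 4 (τ=3/2); S_4(τ)=-2016/641

y_0=4 y_1=5 y_2=-1 y_3=0 y_4=1 y_5=-5
S(19/2) = -2016/641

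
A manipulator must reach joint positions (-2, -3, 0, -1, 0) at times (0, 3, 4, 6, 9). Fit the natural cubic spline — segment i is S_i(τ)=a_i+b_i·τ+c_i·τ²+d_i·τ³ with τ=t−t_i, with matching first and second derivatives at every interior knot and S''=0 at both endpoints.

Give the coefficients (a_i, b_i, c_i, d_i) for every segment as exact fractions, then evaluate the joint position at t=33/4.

Δ: Δ0=-1/3, Δ1=3, Δ2=-1/2, Δ3=1/3
row 1: diag=8, rhs=20; c'=1/8, d'=5/2
row 2: denom=6−1·1/8=47/8; d'=(-21−1·5/2)/(47/8)=-4
row 3: denom=10−2·16/47=438/47; d'=(5−2·-4)/(438/47)=611/438
back: M3=611/438
back: M2=-4−16/47·611/438=-980/219
back: M1=5/2−1/8·-980/219=670/219
M: M0=0, M1=670/219, M2=-980/219, M3=611/438, M4=0
seg 0: a=-2, c=M0/2=0, d=(M1−M0)/(6·3)=335/1971, b=Δ0−h0·(2M0+M1)/6=-136/73
seg 1: a=-3, c=M1/2=335/219, d=(M2−M1)/(6·1)=-275/219, b=Δ1−h1·(2M1+M2)/6=199/73
seg 2: a=0, c=M2/2=-490/219, d=(M3−M2)/(6·2)=857/1752, b=Δ2−h2·(2M2+M3)/6=442/219
seg 3: a=-1, c=M3/2=611/876, d=(M4−M3)/(6·3)=-611/7884, b=Δ3−h3·(2M3+M4)/6=-155/146
t_q=33/4 → seg 3, τ=9/4; S=-1+-155/146·τ+611/876·τ²+-611/7884·τ³=-13837/18688

  seg 0: a=-2 b=-136/73 c=0 d=335/1971
  seg 1: a=-3 b=199/73 c=335/219 d=-275/219
  seg 2: a=0 b=442/219 c=-490/219 d=857/1752
  seg 3: a=-1 b=-155/146 c=611/876 d=-611/7884
S(33/4) = -13837/18688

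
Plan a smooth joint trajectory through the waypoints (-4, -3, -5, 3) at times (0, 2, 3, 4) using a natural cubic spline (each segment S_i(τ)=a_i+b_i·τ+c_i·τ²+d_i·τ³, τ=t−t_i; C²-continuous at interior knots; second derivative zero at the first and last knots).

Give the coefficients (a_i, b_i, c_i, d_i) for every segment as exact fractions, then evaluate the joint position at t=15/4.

  seg 0: a=-4 b=103/46 c=0 d=-10/23
  seg 1: a=-3 b=-137/46 c=-60/23 d=165/46
  seg 2: a=-5 b=59/23 c=375/46 d=-125/46
S(15/4) = 1069/2944

Δ: Δ0=1/2, Δ1=-2, Δ2=8
row 1: diag=6, rhs=-15; c'=1/6, d'=-5/2
row 2: denom=4−1·1/6=23/6; d'=(60−1·-5/2)/(23/6)=375/23
back: M2=375/23
back: M1=-5/2−1/6·375/23=-120/23
M: M0=0, M1=-120/23, M2=375/23, M3=0
seg 0: a=-4, c=M0/2=0, d=(M1−M0)/(6·2)=-10/23, b=Δ0−h0·(2M0+M1)/6=103/46
seg 1: a=-3, c=M1/2=-60/23, d=(M2−M1)/(6·1)=165/46, b=Δ1−h1·(2M1+M2)/6=-137/46
seg 2: a=-5, c=M2/2=375/46, d=(M3−M2)/(6·1)=-125/46, b=Δ2−h2·(2M2+M3)/6=59/23
t_q=15/4 → seg 2, τ=3/4; S=-5+59/23·τ+375/46·τ²+-125/46·τ³=1069/2944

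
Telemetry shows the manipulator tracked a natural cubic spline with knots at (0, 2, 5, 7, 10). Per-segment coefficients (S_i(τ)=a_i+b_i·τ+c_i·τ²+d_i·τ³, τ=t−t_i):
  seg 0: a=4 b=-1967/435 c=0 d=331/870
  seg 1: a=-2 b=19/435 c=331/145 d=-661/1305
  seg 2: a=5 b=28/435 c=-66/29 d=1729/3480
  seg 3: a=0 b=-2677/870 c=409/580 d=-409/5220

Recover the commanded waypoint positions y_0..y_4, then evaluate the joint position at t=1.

y_0 = S_0(0) = a_0 = 4
y_1 = S_1(0) = a_1 = -2
y_2 = S_2(0) = a_2 = 5
y_3 = S_3(0) = a_3 = 0
y_4 = S_3(3) = -5
t_q=1 is in segment 0 (τ=1); S_0(τ)=-41/290

y_0=4 y_1=-2 y_2=5 y_3=0 y_4=-5
S(1) = -41/290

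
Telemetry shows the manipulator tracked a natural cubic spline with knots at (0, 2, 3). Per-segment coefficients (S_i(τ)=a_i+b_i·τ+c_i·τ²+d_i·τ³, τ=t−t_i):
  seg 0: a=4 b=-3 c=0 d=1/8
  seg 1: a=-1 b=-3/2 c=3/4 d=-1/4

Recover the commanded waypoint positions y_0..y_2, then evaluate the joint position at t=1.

y_0 = S_0(0) = a_0 = 4
y_1 = S_1(0) = a_1 = -1
y_2 = S_1(1) = -2
t_q=1 is in segment 0 (τ=1); S_0(τ)=9/8

y_0=4 y_1=-1 y_2=-2
S(1) = 9/8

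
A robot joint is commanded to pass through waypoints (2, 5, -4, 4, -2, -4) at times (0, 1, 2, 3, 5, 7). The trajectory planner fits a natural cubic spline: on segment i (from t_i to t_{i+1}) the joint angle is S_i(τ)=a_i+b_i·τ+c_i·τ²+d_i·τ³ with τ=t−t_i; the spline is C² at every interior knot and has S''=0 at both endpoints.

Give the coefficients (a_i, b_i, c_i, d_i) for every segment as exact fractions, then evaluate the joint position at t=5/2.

  seg 0: a=2 b=1185/157 c=0 d=-714/157
  seg 1: a=5 b=-957/157 c=-2142/157 d=1686/157
  seg 2: a=-4 b=-183/157 c=2916/157 d=-1477/157
  seg 3: a=4 b=1218/157 c=-1515/157 d=1341/628
  seg 4: a=-2 b=-819/157 c=993/314 d=-331/628
S(5/2) = -1401/1256

Δ: Δ0=3, Δ1=-9, Δ2=8, Δ3=-3, Δ4=-1
row 1: diag=4, rhs=-72; c'=1/4, d'=-18
row 2: denom=4−1·1/4=15/4; d'=(102−1·-18)/(15/4)=32
row 3: denom=6−1·4/15=86/15; d'=(-66−1·32)/(86/15)=-735/43
row 4: denom=8−2·15/43=314/43; d'=(12−2·-735/43)/(314/43)=993/157
back: M4=993/157
back: M3=-735/43−15/43·993/157=-3030/157
back: M2=32−4/15·-3030/157=5832/157
back: M1=-18−1/4·5832/157=-4284/157
M: M0=0, M1=-4284/157, M2=5832/157, M3=-3030/157, M4=993/157, M5=0
seg 0: a=2, c=M0/2=0, d=(M1−M0)/(6·1)=-714/157, b=Δ0−h0·(2M0+M1)/6=1185/157
seg 1: a=5, c=M1/2=-2142/157, d=(M2−M1)/(6·1)=1686/157, b=Δ1−h1·(2M1+M2)/6=-957/157
seg 2: a=-4, c=M2/2=2916/157, d=(M3−M2)/(6·1)=-1477/157, b=Δ2−h2·(2M2+M3)/6=-183/157
seg 3: a=4, c=M3/2=-1515/157, d=(M4−M3)/(6·2)=1341/628, b=Δ3−h3·(2M3+M4)/6=1218/157
seg 4: a=-2, c=M4/2=993/314, d=(M5−M4)/(6·2)=-331/628, b=Δ4−h4·(2M4+M5)/6=-819/157
t_q=5/2 → seg 2, τ=1/2; S=-4+-183/157·τ+2916/157·τ²+-1477/157·τ³=-1401/1256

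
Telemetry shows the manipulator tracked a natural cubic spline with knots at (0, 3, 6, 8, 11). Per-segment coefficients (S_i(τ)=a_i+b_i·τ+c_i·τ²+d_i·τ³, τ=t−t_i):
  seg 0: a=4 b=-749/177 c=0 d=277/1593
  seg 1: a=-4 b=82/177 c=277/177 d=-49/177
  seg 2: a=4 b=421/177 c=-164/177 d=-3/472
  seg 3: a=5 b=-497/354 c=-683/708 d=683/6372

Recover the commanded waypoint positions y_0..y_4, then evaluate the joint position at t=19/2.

y_0=4 y_1=-4 y_2=4 y_3=5 y_4=-5
S(19/2) = 2049/1888

y_0 = S_0(0) = a_0 = 4
y_1 = S_1(0) = a_1 = -4
y_2 = S_2(0) = a_2 = 4
y_3 = S_3(0) = a_3 = 5
y_4 = S_3(3) = -5
t_q=19/2 is in segment 3 (τ=3/2); S_3(τ)=2049/1888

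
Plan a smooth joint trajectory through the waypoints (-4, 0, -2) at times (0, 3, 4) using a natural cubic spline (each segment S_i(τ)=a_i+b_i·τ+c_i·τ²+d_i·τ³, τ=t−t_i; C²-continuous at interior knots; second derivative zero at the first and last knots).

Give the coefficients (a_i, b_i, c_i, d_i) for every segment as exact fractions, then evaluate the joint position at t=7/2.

  seg 0: a=-4 b=31/12 c=0 d=-5/36
  seg 1: a=0 b=-7/6 c=-5/4 d=5/12
S(7/2) = -27/32

Δ: Δ0=4/3, Δ1=-2
row 1: diag=8, rhs=-20; c'=1/8, d'=-5/2
back: M1=-5/2
M: M0=0, M1=-5/2, M2=0
seg 0: a=-4, c=M0/2=0, d=(M1−M0)/(6·3)=-5/36, b=Δ0−h0·(2M0+M1)/6=31/12
seg 1: a=0, c=M1/2=-5/4, d=(M2−M1)/(6·1)=5/12, b=Δ1−h1·(2M1+M2)/6=-7/6
t_q=7/2 → seg 1, τ=1/2; S=0+-7/6·τ+-5/4·τ²+5/12·τ³=-27/32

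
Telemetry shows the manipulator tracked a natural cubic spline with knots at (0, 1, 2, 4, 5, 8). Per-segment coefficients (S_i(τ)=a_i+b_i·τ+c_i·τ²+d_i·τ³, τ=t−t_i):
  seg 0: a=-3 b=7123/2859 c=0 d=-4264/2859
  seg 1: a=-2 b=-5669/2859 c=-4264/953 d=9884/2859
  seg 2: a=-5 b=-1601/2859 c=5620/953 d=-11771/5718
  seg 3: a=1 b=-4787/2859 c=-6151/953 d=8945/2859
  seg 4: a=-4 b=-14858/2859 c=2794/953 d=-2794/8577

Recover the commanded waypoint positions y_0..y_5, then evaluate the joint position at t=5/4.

y_0 = S_0(0) = a_0 = -3
y_1 = S_1(0) = a_1 = -2
y_2 = S_2(0) = a_2 = -5
y_3 = S_3(0) = a_3 = 1
y_4 = S_4(0) = a_4 = -4
y_5 = S_4(3) = -2
t_q=5/4 is in segment 1 (τ=1/4); S_1(τ)=-41495/15248

y_0=-3 y_1=-2 y_2=-5 y_3=1 y_4=-4 y_5=-2
S(5/4) = -41495/15248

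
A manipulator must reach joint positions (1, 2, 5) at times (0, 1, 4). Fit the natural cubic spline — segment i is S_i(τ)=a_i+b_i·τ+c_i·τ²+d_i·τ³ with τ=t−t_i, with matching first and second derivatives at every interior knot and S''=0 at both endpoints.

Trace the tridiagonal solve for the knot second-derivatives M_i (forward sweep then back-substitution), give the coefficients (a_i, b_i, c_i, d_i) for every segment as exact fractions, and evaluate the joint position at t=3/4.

Δ: Δ0=1, Δ1=1
row 1: diag=8, rhs=0; c'=3/8, d'=0
back: M1=0
M: M0=0, M1=0, M2=0
seg 0: a=1, c=M0/2=0, d=(M1−M0)/(6·1)=0, b=Δ0−h0·(2M0+M1)/6=1
seg 1: a=2, c=M1/2=0, d=(M2−M1)/(6·3)=0, b=Δ1−h1·(2M1+M2)/6=1
t_q=3/4 → seg 0, τ=3/4; S=1+1·τ+0·τ²+0·τ³=7/4

  seg 0: a=1 b=1 c=0 d=0
  seg 1: a=2 b=1 c=0 d=0
S(3/4) = 7/4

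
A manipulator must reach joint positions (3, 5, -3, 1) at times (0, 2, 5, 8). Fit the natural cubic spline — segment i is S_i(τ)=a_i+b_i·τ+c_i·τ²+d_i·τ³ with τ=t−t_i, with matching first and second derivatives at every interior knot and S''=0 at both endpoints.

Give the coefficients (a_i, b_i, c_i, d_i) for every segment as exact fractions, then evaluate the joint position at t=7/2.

  seg 0: a=3 b=223/111 c=0 d=-28/111
  seg 1: a=5 b=-113/111 c=-56/37 d=107/333
  seg 2: a=-3 b=-158/111 c=51/37 d=-17/111
S(7/2) = 341/296

Δ: Δ0=1, Δ1=-8/3, Δ2=4/3
row 1: diag=10, rhs=-22; c'=3/10, d'=-11/5
row 2: denom=12−3·3/10=111/10; d'=(24−3·-11/5)/(111/10)=102/37
back: M2=102/37
back: M1=-11/5−3/10·102/37=-112/37
M: M0=0, M1=-112/37, M2=102/37, M3=0
seg 0: a=3, c=M0/2=0, d=(M1−M0)/(6·2)=-28/111, b=Δ0−h0·(2M0+M1)/6=223/111
seg 1: a=5, c=M1/2=-56/37, d=(M2−M1)/(6·3)=107/333, b=Δ1−h1·(2M1+M2)/6=-113/111
seg 2: a=-3, c=M2/2=51/37, d=(M3−M2)/(6·3)=-17/111, b=Δ2−h2·(2M2+M3)/6=-158/111
t_q=7/2 → seg 1, τ=3/2; S=5+-113/111·τ+-56/37·τ²+107/333·τ³=341/296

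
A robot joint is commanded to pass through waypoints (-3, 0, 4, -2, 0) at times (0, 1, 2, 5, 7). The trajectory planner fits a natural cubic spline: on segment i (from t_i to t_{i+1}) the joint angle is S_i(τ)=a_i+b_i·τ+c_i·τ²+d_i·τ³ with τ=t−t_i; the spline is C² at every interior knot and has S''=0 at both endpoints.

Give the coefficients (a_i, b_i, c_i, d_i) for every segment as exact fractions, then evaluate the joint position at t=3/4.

  seg 0: a=-3 b=341/137 c=0 d=70/137
  seg 1: a=0 b=551/137 c=210/137 d=-213/137
  seg 2: a=4 b=332/137 c=-429/137 d=227/411
  seg 3: a=-2 b=-199/137 c=252/137 d=-42/137
S(3/4) = -4023/4384

Δ: Δ0=3, Δ1=4, Δ2=-2, Δ3=1
row 1: diag=4, rhs=6; c'=1/4, d'=3/2
row 2: denom=8−1·1/4=31/4; d'=(-36−1·3/2)/(31/4)=-150/31
row 3: denom=10−3·12/31=274/31; d'=(18−3·-150/31)/(274/31)=504/137
back: M3=504/137
back: M2=-150/31−12/31·504/137=-858/137
back: M1=3/2−1/4·-858/137=420/137
M: M0=0, M1=420/137, M2=-858/137, M3=504/137, M4=0
seg 0: a=-3, c=M0/2=0, d=(M1−M0)/(6·1)=70/137, b=Δ0−h0·(2M0+M1)/6=341/137
seg 1: a=0, c=M1/2=210/137, d=(M2−M1)/(6·1)=-213/137, b=Δ1−h1·(2M1+M2)/6=551/137
seg 2: a=4, c=M2/2=-429/137, d=(M3−M2)/(6·3)=227/411, b=Δ2−h2·(2M2+M3)/6=332/137
seg 3: a=-2, c=M3/2=252/137, d=(M4−M3)/(6·2)=-42/137, b=Δ3−h3·(2M3+M4)/6=-199/137
t_q=3/4 → seg 0, τ=3/4; S=-3+341/137·τ+0·τ²+70/137·τ³=-4023/4384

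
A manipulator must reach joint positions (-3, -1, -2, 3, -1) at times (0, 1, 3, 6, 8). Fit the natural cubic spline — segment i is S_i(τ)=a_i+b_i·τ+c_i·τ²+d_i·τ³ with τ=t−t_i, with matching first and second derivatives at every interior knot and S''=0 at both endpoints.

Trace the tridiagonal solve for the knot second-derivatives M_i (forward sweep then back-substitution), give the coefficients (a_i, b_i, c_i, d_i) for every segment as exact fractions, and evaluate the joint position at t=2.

Δ: Δ0=2, Δ1=-1/2, Δ2=5/3, Δ3=-2
row 1: diag=6, rhs=-15; c'=1/3, d'=-5/2
row 2: denom=10−2·1/3=28/3; d'=(13−2·-5/2)/(28/3)=27/14
row 3: denom=10−3·9/28=253/28; d'=(-22−3·27/14)/(253/28)=-778/253
back: M3=-778/253
back: M2=27/14−9/28·-778/253=738/253
back: M1=-5/2−1/3·738/253=-1757/506
M: M0=0, M1=-1757/506, M2=738/253, M3=-778/253, M4=0
seg 0: a=-3, c=M0/2=0, d=(M1−M0)/(6·1)=-1757/3036, b=Δ0−h0·(2M0+M1)/6=7829/3036
seg 1: a=-1, c=M1/2=-1757/1012, d=(M2−M1)/(6·2)=3233/6072, b=Δ1−h1·(2M1+M2)/6=1279/1518
seg 2: a=-2, c=M2/2=369/253, d=(M3−M2)/(6·3)=-758/2277, b=Δ2−h2·(2M2+M3)/6=218/759
seg 3: a=3, c=M3/2=-389/253, d=(M4−M3)/(6·2)=389/1518, b=Δ3−h3·(2M3+M4)/6=38/759
t_q=2 → seg 1, τ=1; S=-1+1279/1518·τ+-1757/1012·τ²+3233/6072·τ³=-2755/2024

  seg 0: a=-3 b=7829/3036 c=0 d=-1757/3036
  seg 1: a=-1 b=1279/1518 c=-1757/1012 d=3233/6072
  seg 2: a=-2 b=218/759 c=369/253 d=-758/2277
  seg 3: a=3 b=38/759 c=-389/253 d=389/1518
S(2) = -2755/2024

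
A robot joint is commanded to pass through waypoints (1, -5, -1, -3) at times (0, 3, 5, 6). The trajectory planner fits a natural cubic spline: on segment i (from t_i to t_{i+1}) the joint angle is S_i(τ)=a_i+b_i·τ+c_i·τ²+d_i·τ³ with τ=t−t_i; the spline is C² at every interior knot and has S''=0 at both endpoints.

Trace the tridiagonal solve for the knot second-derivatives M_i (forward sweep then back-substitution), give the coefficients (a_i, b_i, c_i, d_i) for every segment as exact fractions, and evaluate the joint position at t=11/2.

  seg 0: a=1 b=-26/7 c=0 d=4/21
  seg 1: a=-5 b=10/7 c=12/7 d=-5/7
  seg 2: a=-1 b=-2/7 c=-18/7 d=6/7
S(11/2) = -47/28

Δ: Δ0=-2, Δ1=2, Δ2=-2
row 1: diag=10, rhs=24; c'=1/5, d'=12/5
row 2: denom=6−2·1/5=28/5; d'=(-24−2·12/5)/(28/5)=-36/7
back: M2=-36/7
back: M1=12/5−1/5·-36/7=24/7
M: M0=0, M1=24/7, M2=-36/7, M3=0
seg 0: a=1, c=M0/2=0, d=(M1−M0)/(6·3)=4/21, b=Δ0−h0·(2M0+M1)/6=-26/7
seg 1: a=-5, c=M1/2=12/7, d=(M2−M1)/(6·2)=-5/7, b=Δ1−h1·(2M1+M2)/6=10/7
seg 2: a=-1, c=M2/2=-18/7, d=(M3−M2)/(6·1)=6/7, b=Δ2−h2·(2M2+M3)/6=-2/7
t_q=11/2 → seg 2, τ=1/2; S=-1+-2/7·τ+-18/7·τ²+6/7·τ³=-47/28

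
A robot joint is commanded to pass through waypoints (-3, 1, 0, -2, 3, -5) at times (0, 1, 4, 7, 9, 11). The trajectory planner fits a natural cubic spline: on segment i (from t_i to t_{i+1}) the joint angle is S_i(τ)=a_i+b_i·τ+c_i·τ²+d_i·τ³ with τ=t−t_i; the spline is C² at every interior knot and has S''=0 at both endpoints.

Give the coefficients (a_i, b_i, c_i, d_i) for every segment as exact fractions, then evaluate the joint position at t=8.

  seg 0: a=-3 b=9121/2012 c=0 d=-1073/2012
  seg 1: a=1 b=2951/1006 c=-3219/2012 d=9253/54324
  seg 2: a=0 b=-4159/2012 c=-101/1509 d=9665/54324
  seg 3: a=-2 b=2349/1006 c=3087/2012 d=-2921/4024
  seg 4: a=3 b=-120/503 c=-1419/503 d=473/1006
S(8) = 4601/4024

Δ: Δ0=4, Δ1=-1/3, Δ2=-2/3, Δ3=5/2, Δ4=-4
row 1: diag=8, rhs=-26; c'=3/8, d'=-13/4
row 2: denom=12−3·3/8=87/8; d'=(-2−3·-13/4)/(87/8)=62/87
row 3: denom=10−3·8/29=266/29; d'=(19−3·62/87)/(266/29)=489/266
row 4: denom=8−2·29/133=1006/133; d'=(-39−2·489/266)/(1006/133)=-2838/503
back: M4=-2838/503
back: M3=489/266−29/133·-2838/503=3087/1006
back: M2=62/87−8/29·3087/1006=-202/1509
back: M1=-13/4−3/8·-202/1509=-3219/1006
M: M0=0, M1=-3219/1006, M2=-202/1509, M3=3087/1006, M4=-2838/503, M5=0
seg 0: a=-3, c=M0/2=0, d=(M1−M0)/(6·1)=-1073/2012, b=Δ0−h0·(2M0+M1)/6=9121/2012
seg 1: a=1, c=M1/2=-3219/2012, d=(M2−M1)/(6·3)=9253/54324, b=Δ1−h1·(2M1+M2)/6=2951/1006
seg 2: a=0, c=M2/2=-101/1509, d=(M3−M2)/(6·3)=9665/54324, b=Δ2−h2·(2M2+M3)/6=-4159/2012
seg 3: a=-2, c=M3/2=3087/2012, d=(M4−M3)/(6·2)=-2921/4024, b=Δ3−h3·(2M3+M4)/6=2349/1006
seg 4: a=3, c=M4/2=-1419/503, d=(M5−M4)/(6·2)=473/1006, b=Δ4−h4·(2M4+M5)/6=-120/503
t_q=8 → seg 3, τ=1; S=-2+2349/1006·τ+3087/2012·τ²+-2921/4024·τ³=4601/4024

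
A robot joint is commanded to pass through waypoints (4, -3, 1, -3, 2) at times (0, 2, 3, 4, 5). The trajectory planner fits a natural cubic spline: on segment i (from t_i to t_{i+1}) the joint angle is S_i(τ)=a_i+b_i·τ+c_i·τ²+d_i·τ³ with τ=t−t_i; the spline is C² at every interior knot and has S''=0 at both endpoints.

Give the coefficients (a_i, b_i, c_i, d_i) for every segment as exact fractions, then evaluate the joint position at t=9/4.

Δ: Δ0=-7/2, Δ1=4, Δ2=-4, Δ3=5
row 1: diag=6, rhs=45; c'=1/6, d'=15/2
row 2: denom=4−1·1/6=23/6; d'=(-48−1·15/2)/(23/6)=-333/23
row 3: denom=4−1·6/23=86/23; d'=(54−1·-333/23)/(86/23)=1575/86
back: M3=1575/86
back: M2=-333/23−6/23·1575/86=-828/43
back: M1=15/2−1/6·-828/43=921/86
M: M0=0, M1=921/86, M2=-828/43, M3=1575/86, M4=0
seg 0: a=4, c=M0/2=0, d=(M1−M0)/(6·2)=307/344, b=Δ0−h0·(2M0+M1)/6=-304/43
seg 1: a=-3, c=M1/2=921/172, d=(M2−M1)/(6·1)=-859/172, b=Δ1−h1·(2M1+M2)/6=313/86
seg 2: a=1, c=M2/2=-414/43, d=(M3−M2)/(6·1)=1077/172, b=Δ2−h2·(2M2+M3)/6=-109/172
seg 3: a=-3, c=M3/2=1575/172, d=(M4−M3)/(6·1)=-525/172, b=Δ3−h3·(2M3+M4)/6=-95/86
t_q=9/4 → seg 1, τ=1/4; S=-3+313/86·τ+921/172·τ²+-859/172·τ³=-20183/11008

  seg 0: a=4 b=-304/43 c=0 d=307/344
  seg 1: a=-3 b=313/86 c=921/172 d=-859/172
  seg 2: a=1 b=-109/172 c=-414/43 d=1077/172
  seg 3: a=-3 b=-95/86 c=1575/172 d=-525/172
S(9/4) = -20183/11008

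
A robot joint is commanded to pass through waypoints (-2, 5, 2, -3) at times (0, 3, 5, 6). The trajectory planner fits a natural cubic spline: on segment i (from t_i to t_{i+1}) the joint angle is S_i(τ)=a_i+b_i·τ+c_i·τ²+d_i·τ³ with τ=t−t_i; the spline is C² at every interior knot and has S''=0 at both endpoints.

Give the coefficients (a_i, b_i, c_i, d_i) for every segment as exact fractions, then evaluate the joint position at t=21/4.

Δ: Δ0=7/3, Δ1=-3/2, Δ2=-5
row 1: diag=10, rhs=-23; c'=1/5, d'=-23/10
row 2: denom=6−2·1/5=28/5; d'=(-21−2·-23/10)/(28/5)=-41/14
back: M2=-41/14
back: M1=-23/10−1/5·-41/14=-12/7
M: M0=0, M1=-12/7, M2=-41/14, M3=0
seg 0: a=-2, c=M0/2=0, d=(M1−M0)/(6·3)=-2/21, b=Δ0−h0·(2M0+M1)/6=67/21
seg 1: a=5, c=M1/2=-6/7, d=(M2−M1)/(6·2)=-17/168, b=Δ1−h1·(2M1+M2)/6=13/21
seg 2: a=2, c=M2/2=-41/28, d=(M3−M2)/(6·1)=41/84, b=Δ2−h2·(2M2+M3)/6=-169/42
t_q=21/4 → seg 2, τ=1/4; S=2+-169/42·τ+-41/28·τ²+41/84·τ³=233/256

  seg 0: a=-2 b=67/21 c=0 d=-2/21
  seg 1: a=5 b=13/21 c=-6/7 d=-17/168
  seg 2: a=2 b=-169/42 c=-41/28 d=41/84
S(21/4) = 233/256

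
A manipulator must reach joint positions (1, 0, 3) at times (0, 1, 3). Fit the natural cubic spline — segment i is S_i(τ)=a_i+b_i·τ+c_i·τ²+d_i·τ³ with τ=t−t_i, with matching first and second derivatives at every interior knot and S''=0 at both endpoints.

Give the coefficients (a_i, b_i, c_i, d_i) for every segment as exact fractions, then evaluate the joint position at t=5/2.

  seg 0: a=1 b=-17/12 c=0 d=5/12
  seg 1: a=0 b=-1/6 c=5/4 d=-5/24
S(5/2) = 119/64

Δ: Δ0=-1, Δ1=3/2
row 1: diag=6, rhs=15; c'=1/3, d'=5/2
back: M1=5/2
M: M0=0, M1=5/2, M2=0
seg 0: a=1, c=M0/2=0, d=(M1−M0)/(6·1)=5/12, b=Δ0−h0·(2M0+M1)/6=-17/12
seg 1: a=0, c=M1/2=5/4, d=(M2−M1)/(6·2)=-5/24, b=Δ1−h1·(2M1+M2)/6=-1/6
t_q=5/2 → seg 1, τ=3/2; S=0+-1/6·τ+5/4·τ²+-5/24·τ³=119/64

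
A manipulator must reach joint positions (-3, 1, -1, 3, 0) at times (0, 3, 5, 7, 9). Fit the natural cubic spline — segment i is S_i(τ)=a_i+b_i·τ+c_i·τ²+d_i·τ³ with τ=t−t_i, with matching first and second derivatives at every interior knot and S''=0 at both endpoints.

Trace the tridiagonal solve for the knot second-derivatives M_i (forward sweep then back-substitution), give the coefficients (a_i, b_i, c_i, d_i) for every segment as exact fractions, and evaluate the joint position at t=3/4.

  seg 0: a=-3 b=2045/852 c=0 d=-101/852
  seg 1: a=1 b=-341/426 c=-303/284 d=103/213
  seg 2: a=-1 b=313/426 c=521/284 d=-128/213
  seg 3: a=3 b=367/426 c=-503/284 d=503/1704
S(3/4) = -22717/18176

Δ: Δ0=4/3, Δ1=-1, Δ2=2, Δ3=-3/2
row 1: diag=10, rhs=-14; c'=1/5, d'=-7/5
row 2: denom=8−2·1/5=38/5; d'=(18−2·-7/5)/(38/5)=52/19
row 3: denom=8−2·5/19=142/19; d'=(-21−2·52/19)/(142/19)=-503/142
back: M3=-503/142
back: M2=52/19−5/19·-503/142=521/142
back: M1=-7/5−1/5·521/142=-303/142
M: M0=0, M1=-303/142, M2=521/142, M3=-503/142, M4=0
seg 0: a=-3, c=M0/2=0, d=(M1−M0)/(6·3)=-101/852, b=Δ0−h0·(2M0+M1)/6=2045/852
seg 1: a=1, c=M1/2=-303/284, d=(M2−M1)/(6·2)=103/213, b=Δ1−h1·(2M1+M2)/6=-341/426
seg 2: a=-1, c=M2/2=521/284, d=(M3−M2)/(6·2)=-128/213, b=Δ2−h2·(2M2+M3)/6=313/426
seg 3: a=3, c=M3/2=-503/284, d=(M4−M3)/(6·2)=503/1704, b=Δ3−h3·(2M3+M4)/6=367/426
t_q=3/4 → seg 0, τ=3/4; S=-3+2045/852·τ+0·τ²+-101/852·τ³=-22717/18176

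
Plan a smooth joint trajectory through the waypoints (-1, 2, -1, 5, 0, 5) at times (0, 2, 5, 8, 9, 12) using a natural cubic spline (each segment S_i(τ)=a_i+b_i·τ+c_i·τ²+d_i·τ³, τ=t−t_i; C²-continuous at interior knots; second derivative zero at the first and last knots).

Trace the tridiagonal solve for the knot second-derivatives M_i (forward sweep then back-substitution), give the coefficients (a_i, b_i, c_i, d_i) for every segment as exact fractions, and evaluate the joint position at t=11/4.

Δ: Δ0=3/2, Δ1=-1, Δ2=2, Δ3=-5, Δ4=5/3
row 1: diag=10, rhs=-15; c'=3/10, d'=-3/2
row 2: denom=12−3·3/10=111/10; d'=(18−3·-3/2)/(111/10)=75/37
row 3: denom=8−3·10/37=266/37; d'=(-42−3·75/37)/(266/37)=-1779/266
row 4: denom=8−1·37/266=2091/266; d'=(40−1·-1779/266)/(2091/266)=12419/2091
back: M4=12419/2091
back: M3=-1779/266−37/266·12419/2091=-15712/2091
back: M2=75/37−10/37·-15712/2091=8485/2091
back: M1=-3/2−3/10·8485/2091=-1894/697
M: M0=0, M1=-1894/697, M2=8485/2091, M3=-15712/2091, M4=12419/2091, M5=0
seg 0: a=-1, c=M0/2=0, d=(M1−M0)/(6·2)=-947/4182, b=Δ0−h0·(2M0+M1)/6=10061/4182
seg 1: a=2, c=M1/2=-947/697, d=(M2−M1)/(6·3)=14167/37638, b=Δ1−h1·(2M1+M2)/6=-1303/4182
seg 2: a=-1, c=M2/2=8485/4182, d=(M3−M2)/(6·3)=-24197/37638, b=Δ2−h2·(2M2+M3)/6=209/123
seg 3: a=5, c=M3/2=-7856/2091, d=(M4−M3)/(6·1)=9377/4182, b=Δ3−h3·(2M3+M4)/6=-14575/4182
seg 4: a=0, c=M4/2=12419/4182, d=(M5−M4)/(6·3)=-12419/37638, b=Δ4−h4·(2M4+M5)/6=-2978/697
t_q=11/4 → seg 1, τ=3/4; S=2+-1303/4182·τ+-947/697·τ²+14167/37638·τ³=103567/89216

  seg 0: a=-1 b=10061/4182 c=0 d=-947/4182
  seg 1: a=2 b=-1303/4182 c=-947/697 d=14167/37638
  seg 2: a=-1 b=209/123 c=8485/4182 d=-24197/37638
  seg 3: a=5 b=-14575/4182 c=-7856/2091 d=9377/4182
  seg 4: a=0 b=-2978/697 c=12419/4182 d=-12419/37638
S(11/4) = 103567/89216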